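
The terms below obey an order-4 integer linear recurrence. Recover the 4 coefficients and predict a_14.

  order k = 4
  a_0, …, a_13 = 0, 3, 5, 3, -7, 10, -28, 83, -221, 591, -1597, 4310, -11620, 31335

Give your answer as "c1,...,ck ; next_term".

  a_4 = -2·3 + 1·5 + -2·3 + 1·0 = -7
  a_5 = -2·-7 + 1·3 + -2·5 + 1·3 = 10
  a_6 = -2·10 + 1·-7 + -2·3 + 1·5 = -28
  a_7 = -2·-28 + 1·10 + -2·-7 + 1·3 = 83
  a_8 = -2·83 + 1·-28 + -2·10 + 1·-7 = -221
  a_9 = -2·-221 + 1·83 + -2·-28 + 1·10 = 591
  a_10 = -2·591 + 1·-221 + -2·83 + 1·-28 = -1597
  a_11 = -2·-1597 + 1·591 + -2·-221 + 1·83 = 4310
  a_12 = -2·4310 + 1·-1597 + -2·591 + 1·-221 = -11620
  a_13 = -2·-11620 + 1·4310 + -2·-1597 + 1·591 = 31335
  a_14 = -2·31335 + 1·-11620 + -2·4310 + 1·-1597 = -84507

-2,1,-2,1 ; -84507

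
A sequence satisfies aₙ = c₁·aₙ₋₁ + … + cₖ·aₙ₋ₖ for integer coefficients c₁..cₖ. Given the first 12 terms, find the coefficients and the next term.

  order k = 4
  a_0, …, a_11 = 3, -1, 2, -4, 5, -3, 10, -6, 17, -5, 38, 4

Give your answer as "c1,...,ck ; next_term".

1,1,-1,2 ; 81

  a_4 = 1·-4 + 1·2 + -1·-1 + 2·3 = 5
  a_5 = 1·5 + 1·-4 + -1·2 + 2·-1 = -3
  a_6 = 1·-3 + 1·5 + -1·-4 + 2·2 = 10
  a_7 = 1·10 + 1·-3 + -1·5 + 2·-4 = -6
  a_8 = 1·-6 + 1·10 + -1·-3 + 2·5 = 17
  a_9 = 1·17 + 1·-6 + -1·10 + 2·-3 = -5
  a_10 = 1·-5 + 1·17 + -1·-6 + 2·10 = 38
  a_11 = 1·38 + 1·-5 + -1·17 + 2·-6 = 4
  a_12 = 1·4 + 1·38 + -1·-5 + 2·17 = 81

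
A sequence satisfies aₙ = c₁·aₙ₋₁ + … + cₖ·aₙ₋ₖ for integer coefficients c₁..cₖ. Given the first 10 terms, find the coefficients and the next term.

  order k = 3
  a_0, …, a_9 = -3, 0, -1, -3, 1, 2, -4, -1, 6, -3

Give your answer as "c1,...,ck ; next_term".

  a_3 = 0·-1 + -1·0 + 1·-3 = -3
  a_4 = 0·-3 + -1·-1 + 1·0 = 1
  a_5 = 0·1 + -1·-3 + 1·-1 = 2
  a_6 = 0·2 + -1·1 + 1·-3 = -4
  a_7 = 0·-4 + -1·2 + 1·1 = -1
  a_8 = 0·-1 + -1·-4 + 1·2 = 6
  a_9 = 0·6 + -1·-1 + 1·-4 = -3
  a_10 = 0·-3 + -1·6 + 1·-1 = -7

0,-1,1 ; -7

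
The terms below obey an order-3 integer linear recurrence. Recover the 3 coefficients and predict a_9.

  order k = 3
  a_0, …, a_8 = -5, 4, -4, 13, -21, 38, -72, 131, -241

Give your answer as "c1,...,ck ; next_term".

-1,1,-1 ; 444

  a_3 = -1·-4 + 1·4 + -1·-5 = 13
  a_4 = -1·13 + 1·-4 + -1·4 = -21
  a_5 = -1·-21 + 1·13 + -1·-4 = 38
  a_6 = -1·38 + 1·-21 + -1·13 = -72
  a_7 = -1·-72 + 1·38 + -1·-21 = 131
  a_8 = -1·131 + 1·-72 + -1·38 = -241
  a_9 = -1·-241 + 1·131 + -1·-72 = 444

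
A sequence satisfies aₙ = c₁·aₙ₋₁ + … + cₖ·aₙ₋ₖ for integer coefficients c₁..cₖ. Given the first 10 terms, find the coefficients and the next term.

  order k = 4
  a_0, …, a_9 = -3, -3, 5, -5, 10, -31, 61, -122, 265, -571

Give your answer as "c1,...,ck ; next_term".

-1,1,-2,2 ; 1202

  a_4 = -1·-5 + 1·5 + -2·-3 + 2·-3 = 10
  a_5 = -1·10 + 1·-5 + -2·5 + 2·-3 = -31
  a_6 = -1·-31 + 1·10 + -2·-5 + 2·5 = 61
  a_7 = -1·61 + 1·-31 + -2·10 + 2·-5 = -122
  a_8 = -1·-122 + 1·61 + -2·-31 + 2·10 = 265
  a_9 = -1·265 + 1·-122 + -2·61 + 2·-31 = -571
  a_10 = -1·-571 + 1·265 + -2·-122 + 2·61 = 1202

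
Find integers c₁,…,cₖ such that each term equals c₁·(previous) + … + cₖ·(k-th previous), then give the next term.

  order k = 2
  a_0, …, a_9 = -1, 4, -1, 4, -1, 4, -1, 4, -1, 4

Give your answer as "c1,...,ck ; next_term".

0,1 ; -1

  a_2 = 0·4 + 1·-1 = -1
  a_3 = 0·-1 + 1·4 = 4
  a_4 = 0·4 + 1·-1 = -1
  a_5 = 0·-1 + 1·4 = 4
  a_6 = 0·4 + 1·-1 = -1
  a_7 = 0·-1 + 1·4 = 4
  a_8 = 0·4 + 1·-1 = -1
  a_9 = 0·-1 + 1·4 = 4
  a_10 = 0·4 + 1·-1 = -1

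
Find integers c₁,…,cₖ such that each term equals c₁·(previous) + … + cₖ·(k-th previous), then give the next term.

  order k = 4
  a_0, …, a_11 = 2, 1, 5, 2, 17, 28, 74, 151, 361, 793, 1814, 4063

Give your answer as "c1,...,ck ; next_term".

1,2,1,2 ; 9206

  a_4 = 1·2 + 2·5 + 1·1 + 2·2 = 17
  a_5 = 1·17 + 2·2 + 1·5 + 2·1 = 28
  a_6 = 1·28 + 2·17 + 1·2 + 2·5 = 74
  a_7 = 1·74 + 2·28 + 1·17 + 2·2 = 151
  a_8 = 1·151 + 2·74 + 1·28 + 2·17 = 361
  a_9 = 1·361 + 2·151 + 1·74 + 2·28 = 793
  a_10 = 1·793 + 2·361 + 1·151 + 2·74 = 1814
  a_11 = 1·1814 + 2·793 + 1·361 + 2·151 = 4063
  a_12 = 1·4063 + 2·1814 + 1·793 + 2·361 = 9206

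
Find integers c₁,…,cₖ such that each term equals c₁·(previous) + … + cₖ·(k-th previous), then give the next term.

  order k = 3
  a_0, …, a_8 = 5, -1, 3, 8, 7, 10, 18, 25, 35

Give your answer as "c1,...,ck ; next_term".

1,0,1 ; 53

  a_3 = 1·3 + 0·-1 + 1·5 = 8
  a_4 = 1·8 + 0·3 + 1·-1 = 7
  a_5 = 1·7 + 0·8 + 1·3 = 10
  a_6 = 1·10 + 0·7 + 1·8 = 18
  a_7 = 1·18 + 0·10 + 1·7 = 25
  a_8 = 1·25 + 0·18 + 1·10 = 35
  a_9 = 1·35 + 0·25 + 1·18 = 53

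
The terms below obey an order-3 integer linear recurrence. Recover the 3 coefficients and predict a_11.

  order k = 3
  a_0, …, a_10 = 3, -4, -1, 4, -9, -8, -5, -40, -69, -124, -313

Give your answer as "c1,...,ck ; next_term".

1,1,3 ; -644

  a_3 = 1·-1 + 1·-4 + 3·3 = 4
  a_4 = 1·4 + 1·-1 + 3·-4 = -9
  a_5 = 1·-9 + 1·4 + 3·-1 = -8
  a_6 = 1·-8 + 1·-9 + 3·4 = -5
  a_7 = 1·-5 + 1·-8 + 3·-9 = -40
  a_8 = 1·-40 + 1·-5 + 3·-8 = -69
  a_9 = 1·-69 + 1·-40 + 3·-5 = -124
  a_10 = 1·-124 + 1·-69 + 3·-40 = -313
  a_11 = 1·-313 + 1·-124 + 3·-69 = -644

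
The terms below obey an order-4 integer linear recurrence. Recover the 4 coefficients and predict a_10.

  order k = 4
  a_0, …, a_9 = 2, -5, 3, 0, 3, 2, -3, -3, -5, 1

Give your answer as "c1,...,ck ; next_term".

  a_4 = 0·0 + 0·3 + -1·-5 + -1·2 = 3
  a_5 = 0·3 + 0·0 + -1·3 + -1·-5 = 2
  a_6 = 0·2 + 0·3 + -1·0 + -1·3 = -3
  a_7 = 0·-3 + 0·2 + -1·3 + -1·0 = -3
  a_8 = 0·-3 + 0·-3 + -1·2 + -1·3 = -5
  a_9 = 0·-5 + 0·-3 + -1·-3 + -1·2 = 1
  a_10 = 0·1 + 0·-5 + -1·-3 + -1·-3 = 6

0,0,-1,-1 ; 6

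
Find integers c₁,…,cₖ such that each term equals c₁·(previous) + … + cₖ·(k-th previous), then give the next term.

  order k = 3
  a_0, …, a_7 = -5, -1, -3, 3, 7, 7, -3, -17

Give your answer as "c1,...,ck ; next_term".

  a_3 = 1·-3 + -1·-1 + -1·-5 = 3
  a_4 = 1·3 + -1·-3 + -1·-1 = 7
  a_5 = 1·7 + -1·3 + -1·-3 = 7
  a_6 = 1·7 + -1·7 + -1·3 = -3
  a_7 = 1·-3 + -1·7 + -1·7 = -17
  a_8 = 1·-17 + -1·-3 + -1·7 = -21

1,-1,-1 ; -21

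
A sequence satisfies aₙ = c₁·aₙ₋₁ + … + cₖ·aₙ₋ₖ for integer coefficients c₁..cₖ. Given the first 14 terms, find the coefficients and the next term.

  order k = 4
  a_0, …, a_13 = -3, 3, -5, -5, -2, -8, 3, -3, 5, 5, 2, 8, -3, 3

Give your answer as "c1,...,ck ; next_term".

0,1,0,-1 ; -5

  a_4 = 0·-5 + 1·-5 + 0·3 + -1·-3 = -2
  a_5 = 0·-2 + 1·-5 + 0·-5 + -1·3 = -8
  a_6 = 0·-8 + 1·-2 + 0·-5 + -1·-5 = 3
  a_7 = 0·3 + 1·-8 + 0·-2 + -1·-5 = -3
  a_8 = 0·-3 + 1·3 + 0·-8 + -1·-2 = 5
  a_9 = 0·5 + 1·-3 + 0·3 + -1·-8 = 5
  a_10 = 0·5 + 1·5 + 0·-3 + -1·3 = 2
  a_11 = 0·2 + 1·5 + 0·5 + -1·-3 = 8
  a_12 = 0·8 + 1·2 + 0·5 + -1·5 = -3
  a_13 = 0·-3 + 1·8 + 0·2 + -1·5 = 3
  a_14 = 0·3 + 1·-3 + 0·8 + -1·2 = -5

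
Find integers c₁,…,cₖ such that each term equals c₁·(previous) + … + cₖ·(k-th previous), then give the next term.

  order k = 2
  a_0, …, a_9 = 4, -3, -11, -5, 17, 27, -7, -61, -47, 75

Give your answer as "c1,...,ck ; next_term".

1,-2 ; 169

  a_2 = 1·-3 + -2·4 = -11
  a_3 = 1·-11 + -2·-3 = -5
  a_4 = 1·-5 + -2·-11 = 17
  a_5 = 1·17 + -2·-5 = 27
  a_6 = 1·27 + -2·17 = -7
  a_7 = 1·-7 + -2·27 = -61
  a_8 = 1·-61 + -2·-7 = -47
  a_9 = 1·-47 + -2·-61 = 75
  a_10 = 1·75 + -2·-47 = 169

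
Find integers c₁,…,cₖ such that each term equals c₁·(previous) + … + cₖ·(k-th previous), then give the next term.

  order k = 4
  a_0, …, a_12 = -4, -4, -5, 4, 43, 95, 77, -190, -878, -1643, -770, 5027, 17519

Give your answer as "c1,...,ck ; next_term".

  a_4 = 2·4 + -3·-5 + -1·-4 + -4·-4 = 43
  a_5 = 2·43 + -3·4 + -1·-5 + -4·-4 = 95
  a_6 = 2·95 + -3·43 + -1·4 + -4·-5 = 77
  a_7 = 2·77 + -3·95 + -1·43 + -4·4 = -190
  a_8 = 2·-190 + -3·77 + -1·95 + -4·43 = -878
  a_9 = 2·-878 + -3·-190 + -1·77 + -4·95 = -1643
  a_10 = 2·-1643 + -3·-878 + -1·-190 + -4·77 = -770
  a_11 = 2·-770 + -3·-1643 + -1·-878 + -4·-190 = 5027
  a_12 = 2·5027 + -3·-770 + -1·-1643 + -4·-878 = 17519
  a_13 = 2·17519 + -3·5027 + -1·-770 + -4·-1643 = 27299

2,-3,-1,-4 ; 27299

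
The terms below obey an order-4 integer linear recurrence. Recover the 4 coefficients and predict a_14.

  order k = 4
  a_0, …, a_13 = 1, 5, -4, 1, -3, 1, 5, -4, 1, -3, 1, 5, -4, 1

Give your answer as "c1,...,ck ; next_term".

  a_4 = -1·1 + -1·-4 + -1·5 + -1·1 = -3
  a_5 = -1·-3 + -1·1 + -1·-4 + -1·5 = 1
  a_6 = -1·1 + -1·-3 + -1·1 + -1·-4 = 5
  a_7 = -1·5 + -1·1 + -1·-3 + -1·1 = -4
  a_8 = -1·-4 + -1·5 + -1·1 + -1·-3 = 1
  a_9 = -1·1 + -1·-4 + -1·5 + -1·1 = -3
  a_10 = -1·-3 + -1·1 + -1·-4 + -1·5 = 1
  a_11 = -1·1 + -1·-3 + -1·1 + -1·-4 = 5
  a_12 = -1·5 + -1·1 + -1·-3 + -1·1 = -4
  a_13 = -1·-4 + -1·5 + -1·1 + -1·-3 = 1
  a_14 = -1·1 + -1·-4 + -1·5 + -1·1 = -3

-1,-1,-1,-1 ; -3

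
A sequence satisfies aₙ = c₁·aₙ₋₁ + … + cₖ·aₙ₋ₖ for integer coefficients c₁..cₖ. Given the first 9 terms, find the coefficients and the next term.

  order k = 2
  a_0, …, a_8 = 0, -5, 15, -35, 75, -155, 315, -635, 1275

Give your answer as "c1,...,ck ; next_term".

-3,-2 ; -2555

  a_2 = -3·-5 + -2·0 = 15
  a_3 = -3·15 + -2·-5 = -35
  a_4 = -3·-35 + -2·15 = 75
  a_5 = -3·75 + -2·-35 = -155
  a_6 = -3·-155 + -2·75 = 315
  a_7 = -3·315 + -2·-155 = -635
  a_8 = -3·-635 + -2·315 = 1275
  a_9 = -3·1275 + -2·-635 = -2555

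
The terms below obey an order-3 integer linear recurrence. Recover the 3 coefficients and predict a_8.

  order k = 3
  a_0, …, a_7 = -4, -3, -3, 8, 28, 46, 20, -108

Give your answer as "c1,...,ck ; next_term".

  a_3 = 2·-3 + -2·-3 + -2·-4 = 8
  a_4 = 2·8 + -2·-3 + -2·-3 = 28
  a_5 = 2·28 + -2·8 + -2·-3 = 46
  a_6 = 2·46 + -2·28 + -2·8 = 20
  a_7 = 2·20 + -2·46 + -2·28 = -108
  a_8 = 2·-108 + -2·20 + -2·46 = -348

2,-2,-2 ; -348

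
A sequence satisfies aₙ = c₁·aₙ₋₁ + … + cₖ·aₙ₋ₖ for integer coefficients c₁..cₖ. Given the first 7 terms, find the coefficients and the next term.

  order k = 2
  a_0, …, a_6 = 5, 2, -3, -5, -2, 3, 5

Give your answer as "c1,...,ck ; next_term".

  a_2 = 1·2 + -1·5 = -3
  a_3 = 1·-3 + -1·2 = -5
  a_4 = 1·-5 + -1·-3 = -2
  a_5 = 1·-2 + -1·-5 = 3
  a_6 = 1·3 + -1·-2 = 5
  a_7 = 1·5 + -1·3 = 2

1,-1 ; 2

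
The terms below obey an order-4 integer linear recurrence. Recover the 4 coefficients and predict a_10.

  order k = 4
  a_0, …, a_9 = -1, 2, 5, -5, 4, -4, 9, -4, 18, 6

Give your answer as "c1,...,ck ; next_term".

1,2,0,1 ; 51

  a_4 = 1·-5 + 2·5 + 0·2 + 1·-1 = 4
  a_5 = 1·4 + 2·-5 + 0·5 + 1·2 = -4
  a_6 = 1·-4 + 2·4 + 0·-5 + 1·5 = 9
  a_7 = 1·9 + 2·-4 + 0·4 + 1·-5 = -4
  a_8 = 1·-4 + 2·9 + 0·-4 + 1·4 = 18
  a_9 = 1·18 + 2·-4 + 0·9 + 1·-4 = 6
  a_10 = 1·6 + 2·18 + 0·-4 + 1·9 = 51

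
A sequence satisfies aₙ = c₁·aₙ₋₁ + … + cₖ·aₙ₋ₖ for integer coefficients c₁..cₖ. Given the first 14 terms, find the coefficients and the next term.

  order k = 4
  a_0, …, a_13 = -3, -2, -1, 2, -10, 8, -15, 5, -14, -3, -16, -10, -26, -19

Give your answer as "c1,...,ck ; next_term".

  a_4 = -1·2 + 1·-1 + 2·-2 + 1·-3 = -10
  a_5 = -1·-10 + 1·2 + 2·-1 + 1·-2 = 8
  a_6 = -1·8 + 1·-10 + 2·2 + 1·-1 = -15
  a_7 = -1·-15 + 1·8 + 2·-10 + 1·2 = 5
  a_8 = -1·5 + 1·-15 + 2·8 + 1·-10 = -14
  a_9 = -1·-14 + 1·5 + 2·-15 + 1·8 = -3
  a_10 = -1·-3 + 1·-14 + 2·5 + 1·-15 = -16
  a_11 = -1·-16 + 1·-3 + 2·-14 + 1·5 = -10
  a_12 = -1·-10 + 1·-16 + 2·-3 + 1·-14 = -26
  a_13 = -1·-26 + 1·-10 + 2·-16 + 1·-3 = -19
  a_14 = -1·-19 + 1·-26 + 2·-10 + 1·-16 = -43

-1,1,2,1 ; -43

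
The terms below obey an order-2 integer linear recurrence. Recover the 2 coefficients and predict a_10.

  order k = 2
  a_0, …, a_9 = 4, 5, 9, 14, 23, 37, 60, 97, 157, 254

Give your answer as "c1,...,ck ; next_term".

1,1 ; 411

  a_2 = 1·5 + 1·4 = 9
  a_3 = 1·9 + 1·5 = 14
  a_4 = 1·14 + 1·9 = 23
  a_5 = 1·23 + 1·14 = 37
  a_6 = 1·37 + 1·23 = 60
  a_7 = 1·60 + 1·37 = 97
  a_8 = 1·97 + 1·60 = 157
  a_9 = 1·157 + 1·97 = 254
  a_10 = 1·254 + 1·157 = 411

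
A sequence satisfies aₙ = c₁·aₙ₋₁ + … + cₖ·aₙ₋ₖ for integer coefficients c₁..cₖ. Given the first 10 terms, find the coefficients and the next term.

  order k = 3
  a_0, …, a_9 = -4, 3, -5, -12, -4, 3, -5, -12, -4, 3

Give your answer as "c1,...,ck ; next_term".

  a_3 = 1·-5 + -1·3 + 1·-4 = -12
  a_4 = 1·-12 + -1·-5 + 1·3 = -4
  a_5 = 1·-4 + -1·-12 + 1·-5 = 3
  a_6 = 1·3 + -1·-4 + 1·-12 = -5
  a_7 = 1·-5 + -1·3 + 1·-4 = -12
  a_8 = 1·-12 + -1·-5 + 1·3 = -4
  a_9 = 1·-4 + -1·-12 + 1·-5 = 3
  a_10 = 1·3 + -1·-4 + 1·-12 = -5

1,-1,1 ; -5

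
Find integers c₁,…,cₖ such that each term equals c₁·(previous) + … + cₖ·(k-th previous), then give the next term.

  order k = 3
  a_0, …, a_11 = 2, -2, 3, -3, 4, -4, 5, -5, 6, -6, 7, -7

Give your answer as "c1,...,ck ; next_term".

  a_3 = -1·3 + 1·-2 + 1·2 = -3
  a_4 = -1·-3 + 1·3 + 1·-2 = 4
  a_5 = -1·4 + 1·-3 + 1·3 = -4
  a_6 = -1·-4 + 1·4 + 1·-3 = 5
  a_7 = -1·5 + 1·-4 + 1·4 = -5
  a_8 = -1·-5 + 1·5 + 1·-4 = 6
  a_9 = -1·6 + 1·-5 + 1·5 = -6
  a_10 = -1·-6 + 1·6 + 1·-5 = 7
  a_11 = -1·7 + 1·-6 + 1·6 = -7
  a_12 = -1·-7 + 1·7 + 1·-6 = 8

-1,1,1 ; 8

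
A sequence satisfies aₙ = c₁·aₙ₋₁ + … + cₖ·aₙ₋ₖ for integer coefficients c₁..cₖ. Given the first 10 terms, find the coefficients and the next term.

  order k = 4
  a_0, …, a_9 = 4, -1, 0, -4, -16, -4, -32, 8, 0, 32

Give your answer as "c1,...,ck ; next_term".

0,2,0,-4 ; 128

  a_4 = 0·-4 + 2·0 + 0·-1 + -4·4 = -16
  a_5 = 0·-16 + 2·-4 + 0·0 + -4·-1 = -4
  a_6 = 0·-4 + 2·-16 + 0·-4 + -4·0 = -32
  a_7 = 0·-32 + 2·-4 + 0·-16 + -4·-4 = 8
  a_8 = 0·8 + 2·-32 + 0·-4 + -4·-16 = 0
  a_9 = 0·0 + 2·8 + 0·-32 + -4·-4 = 32
  a_10 = 0·32 + 2·0 + 0·8 + -4·-32 = 128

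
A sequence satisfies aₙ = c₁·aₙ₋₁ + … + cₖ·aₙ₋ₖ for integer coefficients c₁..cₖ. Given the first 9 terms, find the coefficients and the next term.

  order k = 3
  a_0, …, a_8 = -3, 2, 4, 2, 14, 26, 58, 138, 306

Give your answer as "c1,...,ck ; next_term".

  a_3 = 1·4 + 2·2 + 2·-3 = 2
  a_4 = 1·2 + 2·4 + 2·2 = 14
  a_5 = 1·14 + 2·2 + 2·4 = 26
  a_6 = 1·26 + 2·14 + 2·2 = 58
  a_7 = 1·58 + 2·26 + 2·14 = 138
  a_8 = 1·138 + 2·58 + 2·26 = 306
  a_9 = 1·306 + 2·138 + 2·58 = 698

1,2,2 ; 698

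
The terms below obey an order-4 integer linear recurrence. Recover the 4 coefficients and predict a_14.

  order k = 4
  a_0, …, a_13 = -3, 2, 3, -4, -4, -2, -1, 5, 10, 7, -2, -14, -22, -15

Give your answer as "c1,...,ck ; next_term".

1,-1,0,-1 ; 9

  a_4 = 1·-4 + -1·3 + 0·2 + -1·-3 = -4
  a_5 = 1·-4 + -1·-4 + 0·3 + -1·2 = -2
  a_6 = 1·-2 + -1·-4 + 0·-4 + -1·3 = -1
  a_7 = 1·-1 + -1·-2 + 0·-4 + -1·-4 = 5
  a_8 = 1·5 + -1·-1 + 0·-2 + -1·-4 = 10
  a_9 = 1·10 + -1·5 + 0·-1 + -1·-2 = 7
  a_10 = 1·7 + -1·10 + 0·5 + -1·-1 = -2
  a_11 = 1·-2 + -1·7 + 0·10 + -1·5 = -14
  a_12 = 1·-14 + -1·-2 + 0·7 + -1·10 = -22
  a_13 = 1·-22 + -1·-14 + 0·-2 + -1·7 = -15
  a_14 = 1·-15 + -1·-22 + 0·-14 + -1·-2 = 9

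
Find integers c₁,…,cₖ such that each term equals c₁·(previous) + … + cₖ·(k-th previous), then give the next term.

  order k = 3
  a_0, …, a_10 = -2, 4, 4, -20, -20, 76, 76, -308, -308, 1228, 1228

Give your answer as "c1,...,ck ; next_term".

1,-4,4 ; -4916

  a_3 = 1·4 + -4·4 + 4·-2 = -20
  a_4 = 1·-20 + -4·4 + 4·4 = -20
  a_5 = 1·-20 + -4·-20 + 4·4 = 76
  a_6 = 1·76 + -4·-20 + 4·-20 = 76
  a_7 = 1·76 + -4·76 + 4·-20 = -308
  a_8 = 1·-308 + -4·76 + 4·76 = -308
  a_9 = 1·-308 + -4·-308 + 4·76 = 1228
  a_10 = 1·1228 + -4·-308 + 4·-308 = 1228
  a_11 = 1·1228 + -4·1228 + 4·-308 = -4916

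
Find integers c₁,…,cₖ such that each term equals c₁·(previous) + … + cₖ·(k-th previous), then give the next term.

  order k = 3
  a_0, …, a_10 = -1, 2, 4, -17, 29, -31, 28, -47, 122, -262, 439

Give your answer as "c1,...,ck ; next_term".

-3,-4,-3 ; -635

  a_3 = -3·4 + -4·2 + -3·-1 = -17
  a_4 = -3·-17 + -4·4 + -3·2 = 29
  a_5 = -3·29 + -4·-17 + -3·4 = -31
  a_6 = -3·-31 + -4·29 + -3·-17 = 28
  a_7 = -3·28 + -4·-31 + -3·29 = -47
  a_8 = -3·-47 + -4·28 + -3·-31 = 122
  a_9 = -3·122 + -4·-47 + -3·28 = -262
  a_10 = -3·-262 + -4·122 + -3·-47 = 439
  a_11 = -3·439 + -4·-262 + -3·122 = -635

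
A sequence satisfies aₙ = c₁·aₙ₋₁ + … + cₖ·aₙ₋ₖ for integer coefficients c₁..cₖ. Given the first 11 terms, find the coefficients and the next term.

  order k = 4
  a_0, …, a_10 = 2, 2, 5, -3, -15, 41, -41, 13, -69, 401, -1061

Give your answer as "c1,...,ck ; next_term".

-3,-4,-4,2 ; 1881

  a_4 = -3·-3 + -4·5 + -4·2 + 2·2 = -15
  a_5 = -3·-15 + -4·-3 + -4·5 + 2·2 = 41
  a_6 = -3·41 + -4·-15 + -4·-3 + 2·5 = -41
  a_7 = -3·-41 + -4·41 + -4·-15 + 2·-3 = 13
  a_8 = -3·13 + -4·-41 + -4·41 + 2·-15 = -69
  a_9 = -3·-69 + -4·13 + -4·-41 + 2·41 = 401
  a_10 = -3·401 + -4·-69 + -4·13 + 2·-41 = -1061
  a_11 = -3·-1061 + -4·401 + -4·-69 + 2·13 = 1881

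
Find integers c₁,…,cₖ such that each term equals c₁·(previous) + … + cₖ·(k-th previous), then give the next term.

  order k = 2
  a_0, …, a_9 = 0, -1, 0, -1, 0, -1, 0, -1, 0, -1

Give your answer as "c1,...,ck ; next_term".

0,1 ; 0

  a_2 = 0·-1 + 1·0 = 0
  a_3 = 0·0 + 1·-1 = -1
  a_4 = 0·-1 + 1·0 = 0
  a_5 = 0·0 + 1·-1 = -1
  a_6 = 0·-1 + 1·0 = 0
  a_7 = 0·0 + 1·-1 = -1
  a_8 = 0·-1 + 1·0 = 0
  a_9 = 0·0 + 1·-1 = -1
  a_10 = 0·-1 + 1·0 = 0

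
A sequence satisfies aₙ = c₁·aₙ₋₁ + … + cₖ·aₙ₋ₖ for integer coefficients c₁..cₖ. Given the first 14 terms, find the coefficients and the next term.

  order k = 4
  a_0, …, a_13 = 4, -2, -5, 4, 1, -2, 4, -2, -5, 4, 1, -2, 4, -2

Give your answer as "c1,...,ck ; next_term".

0,-1,0,-1 ; -5

  a_4 = 0·4 + -1·-5 + 0·-2 + -1·4 = 1
  a_5 = 0·1 + -1·4 + 0·-5 + -1·-2 = -2
  a_6 = 0·-2 + -1·1 + 0·4 + -1·-5 = 4
  a_7 = 0·4 + -1·-2 + 0·1 + -1·4 = -2
  a_8 = 0·-2 + -1·4 + 0·-2 + -1·1 = -5
  a_9 = 0·-5 + -1·-2 + 0·4 + -1·-2 = 4
  a_10 = 0·4 + -1·-5 + 0·-2 + -1·4 = 1
  a_11 = 0·1 + -1·4 + 0·-5 + -1·-2 = -2
  a_12 = 0·-2 + -1·1 + 0·4 + -1·-5 = 4
  a_13 = 0·4 + -1·-2 + 0·1 + -1·4 = -2
  a_14 = 0·-2 + -1·4 + 0·-2 + -1·1 = -5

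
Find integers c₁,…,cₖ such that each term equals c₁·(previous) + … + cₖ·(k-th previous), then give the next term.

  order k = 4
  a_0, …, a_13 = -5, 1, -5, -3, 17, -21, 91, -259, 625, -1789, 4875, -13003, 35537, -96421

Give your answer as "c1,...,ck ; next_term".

-2,1,-4,-4 ; 260891

  a_4 = -2·-3 + 1·-5 + -4·1 + -4·-5 = 17
  a_5 = -2·17 + 1·-3 + -4·-5 + -4·1 = -21
  a_6 = -2·-21 + 1·17 + -4·-3 + -4·-5 = 91
  a_7 = -2·91 + 1·-21 + -4·17 + -4·-3 = -259
  a_8 = -2·-259 + 1·91 + -4·-21 + -4·17 = 625
  a_9 = -2·625 + 1·-259 + -4·91 + -4·-21 = -1789
  a_10 = -2·-1789 + 1·625 + -4·-259 + -4·91 = 4875
  a_11 = -2·4875 + 1·-1789 + -4·625 + -4·-259 = -13003
  a_12 = -2·-13003 + 1·4875 + -4·-1789 + -4·625 = 35537
  a_13 = -2·35537 + 1·-13003 + -4·4875 + -4·-1789 = -96421
  a_14 = -2·-96421 + 1·35537 + -4·-13003 + -4·4875 = 260891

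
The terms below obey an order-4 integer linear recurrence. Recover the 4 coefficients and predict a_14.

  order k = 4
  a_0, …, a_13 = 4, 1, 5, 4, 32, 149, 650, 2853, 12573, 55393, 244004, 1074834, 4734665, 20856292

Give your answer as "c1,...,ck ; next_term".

4,1,3,2 ; 91872343

  a_4 = 4·4 + 1·5 + 3·1 + 2·4 = 32
  a_5 = 4·32 + 1·4 + 3·5 + 2·1 = 149
  a_6 = 4·149 + 1·32 + 3·4 + 2·5 = 650
  a_7 = 4·650 + 1·149 + 3·32 + 2·4 = 2853
  a_8 = 4·2853 + 1·650 + 3·149 + 2·32 = 12573
  a_9 = 4·12573 + 1·2853 + 3·650 + 2·149 = 55393
  a_10 = 4·55393 + 1·12573 + 3·2853 + 2·650 = 244004
  a_11 = 4·244004 + 1·55393 + 3·12573 + 2·2853 = 1074834
  a_12 = 4·1074834 + 1·244004 + 3·55393 + 2·12573 = 4734665
  a_13 = 4·4734665 + 1·1074834 + 3·244004 + 2·55393 = 20856292
  a_14 = 4·20856292 + 1·4734665 + 3·1074834 + 2·244004 = 91872343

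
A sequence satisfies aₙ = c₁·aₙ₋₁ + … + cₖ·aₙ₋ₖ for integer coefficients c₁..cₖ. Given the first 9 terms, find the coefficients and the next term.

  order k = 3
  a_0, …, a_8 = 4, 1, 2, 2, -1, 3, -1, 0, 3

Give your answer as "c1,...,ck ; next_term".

-1,0,1 ; -4

  a_3 = -1·2 + 0·1 + 1·4 = 2
  a_4 = -1·2 + 0·2 + 1·1 = -1
  a_5 = -1·-1 + 0·2 + 1·2 = 3
  a_6 = -1·3 + 0·-1 + 1·2 = -1
  a_7 = -1·-1 + 0·3 + 1·-1 = 0
  a_8 = -1·0 + 0·-1 + 1·3 = 3
  a_9 = -1·3 + 0·0 + 1·-1 = -4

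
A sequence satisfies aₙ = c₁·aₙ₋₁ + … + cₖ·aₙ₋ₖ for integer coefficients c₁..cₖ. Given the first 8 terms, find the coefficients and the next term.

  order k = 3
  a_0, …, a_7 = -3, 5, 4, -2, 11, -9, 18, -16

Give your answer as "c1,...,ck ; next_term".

-1,1,1 ; 25

  a_3 = -1·4 + 1·5 + 1·-3 = -2
  a_4 = -1·-2 + 1·4 + 1·5 = 11
  a_5 = -1·11 + 1·-2 + 1·4 = -9
  a_6 = -1·-9 + 1·11 + 1·-2 = 18
  a_7 = -1·18 + 1·-9 + 1·11 = -16
  a_8 = -1·-16 + 1·18 + 1·-9 = 25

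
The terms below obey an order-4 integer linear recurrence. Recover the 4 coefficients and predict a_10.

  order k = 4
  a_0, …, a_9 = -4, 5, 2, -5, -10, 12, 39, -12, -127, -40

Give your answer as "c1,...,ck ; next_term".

  a_4 = 1·-5 + -3·2 + 1·5 + 1·-4 = -10
  a_5 = 1·-10 + -3·-5 + 1·2 + 1·5 = 12
  a_6 = 1·12 + -3·-10 + 1·-5 + 1·2 = 39
  a_7 = 1·39 + -3·12 + 1·-10 + 1·-5 = -12
  a_8 = 1·-12 + -3·39 + 1·12 + 1·-10 = -127
  a_9 = 1·-127 + -3·-12 + 1·39 + 1·12 = -40
  a_10 = 1·-40 + -3·-127 + 1·-12 + 1·39 = 368

1,-3,1,1 ; 368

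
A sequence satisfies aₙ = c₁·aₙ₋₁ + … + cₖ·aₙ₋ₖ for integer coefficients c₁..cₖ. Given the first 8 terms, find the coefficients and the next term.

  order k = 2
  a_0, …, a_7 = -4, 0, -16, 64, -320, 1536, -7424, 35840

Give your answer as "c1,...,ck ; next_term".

  a_2 = -4·0 + 4·-4 = -16
  a_3 = -4·-16 + 4·0 = 64
  a_4 = -4·64 + 4·-16 = -320
  a_5 = -4·-320 + 4·64 = 1536
  a_6 = -4·1536 + 4·-320 = -7424
  a_7 = -4·-7424 + 4·1536 = 35840
  a_8 = -4·35840 + 4·-7424 = -173056

-4,4 ; -173056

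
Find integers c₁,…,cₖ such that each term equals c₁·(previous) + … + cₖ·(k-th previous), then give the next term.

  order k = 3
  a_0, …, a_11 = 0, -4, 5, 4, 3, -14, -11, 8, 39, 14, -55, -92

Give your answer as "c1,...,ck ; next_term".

0,-1,-2 ; 27

  a_3 = 0·5 + -1·-4 + -2·0 = 4
  a_4 = 0·4 + -1·5 + -2·-4 = 3
  a_5 = 0·3 + -1·4 + -2·5 = -14
  a_6 = 0·-14 + -1·3 + -2·4 = -11
  a_7 = 0·-11 + -1·-14 + -2·3 = 8
  a_8 = 0·8 + -1·-11 + -2·-14 = 39
  a_9 = 0·39 + -1·8 + -2·-11 = 14
  a_10 = 0·14 + -1·39 + -2·8 = -55
  a_11 = 0·-55 + -1·14 + -2·39 = -92
  a_12 = 0·-92 + -1·-55 + -2·14 = 27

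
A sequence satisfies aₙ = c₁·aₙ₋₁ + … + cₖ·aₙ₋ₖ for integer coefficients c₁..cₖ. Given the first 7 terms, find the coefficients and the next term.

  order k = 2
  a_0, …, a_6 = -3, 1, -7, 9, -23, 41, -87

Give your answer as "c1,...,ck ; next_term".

  a_2 = -1·1 + 2·-3 = -7
  a_3 = -1·-7 + 2·1 = 9
  a_4 = -1·9 + 2·-7 = -23
  a_5 = -1·-23 + 2·9 = 41
  a_6 = -1·41 + 2·-23 = -87
  a_7 = -1·-87 + 2·41 = 169

-1,2 ; 169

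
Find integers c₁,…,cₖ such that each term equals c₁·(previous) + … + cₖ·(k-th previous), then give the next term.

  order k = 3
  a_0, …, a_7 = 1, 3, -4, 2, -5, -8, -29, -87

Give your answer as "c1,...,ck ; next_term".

2,3,1 ; -269

  a_3 = 2·-4 + 3·3 + 1·1 = 2
  a_4 = 2·2 + 3·-4 + 1·3 = -5
  a_5 = 2·-5 + 3·2 + 1·-4 = -8
  a_6 = 2·-8 + 3·-5 + 1·2 = -29
  a_7 = 2·-29 + 3·-8 + 1·-5 = -87
  a_8 = 2·-87 + 3·-29 + 1·-8 = -269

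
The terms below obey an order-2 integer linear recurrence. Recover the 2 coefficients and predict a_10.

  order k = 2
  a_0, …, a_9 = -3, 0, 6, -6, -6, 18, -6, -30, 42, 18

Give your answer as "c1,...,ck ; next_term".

-1,-2 ; -102

  a_2 = -1·0 + -2·-3 = 6
  a_3 = -1·6 + -2·0 = -6
  a_4 = -1·-6 + -2·6 = -6
  a_5 = -1·-6 + -2·-6 = 18
  a_6 = -1·18 + -2·-6 = -6
  a_7 = -1·-6 + -2·18 = -30
  a_8 = -1·-30 + -2·-6 = 42
  a_9 = -1·42 + -2·-30 = 18
  a_10 = -1·18 + -2·42 = -102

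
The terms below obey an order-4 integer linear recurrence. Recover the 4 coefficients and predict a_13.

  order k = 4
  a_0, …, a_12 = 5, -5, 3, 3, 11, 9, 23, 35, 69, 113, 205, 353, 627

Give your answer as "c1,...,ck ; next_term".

1,1,0,1 ; 1093

  a_4 = 1·3 + 1·3 + 0·-5 + 1·5 = 11
  a_5 = 1·11 + 1·3 + 0·3 + 1·-5 = 9
  a_6 = 1·9 + 1·11 + 0·3 + 1·3 = 23
  a_7 = 1·23 + 1·9 + 0·11 + 1·3 = 35
  a_8 = 1·35 + 1·23 + 0·9 + 1·11 = 69
  a_9 = 1·69 + 1·35 + 0·23 + 1·9 = 113
  a_10 = 1·113 + 1·69 + 0·35 + 1·23 = 205
  a_11 = 1·205 + 1·113 + 0·69 + 1·35 = 353
  a_12 = 1·353 + 1·205 + 0·113 + 1·69 = 627
  a_13 = 1·627 + 1·353 + 0·205 + 1·113 = 1093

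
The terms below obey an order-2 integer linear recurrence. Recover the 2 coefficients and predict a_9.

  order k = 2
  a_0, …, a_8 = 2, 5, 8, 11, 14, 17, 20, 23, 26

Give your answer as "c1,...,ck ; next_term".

2,-1 ; 29

  a_2 = 2·5 + -1·2 = 8
  a_3 = 2·8 + -1·5 = 11
  a_4 = 2·11 + -1·8 = 14
  a_5 = 2·14 + -1·11 = 17
  a_6 = 2·17 + -1·14 = 20
  a_7 = 2·20 + -1·17 = 23
  a_8 = 2·23 + -1·20 = 26
  a_9 = 2·26 + -1·23 = 29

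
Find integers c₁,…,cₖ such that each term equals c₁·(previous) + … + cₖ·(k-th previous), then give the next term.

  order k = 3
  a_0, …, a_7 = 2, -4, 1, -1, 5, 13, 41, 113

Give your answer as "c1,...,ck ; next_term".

  a_3 = 3·1 + 0·-4 + -2·2 = -1
  a_4 = 3·-1 + 0·1 + -2·-4 = 5
  a_5 = 3·5 + 0·-1 + -2·1 = 13
  a_6 = 3·13 + 0·5 + -2·-1 = 41
  a_7 = 3·41 + 0·13 + -2·5 = 113
  a_8 = 3·113 + 0·41 + -2·13 = 313

3,0,-2 ; 313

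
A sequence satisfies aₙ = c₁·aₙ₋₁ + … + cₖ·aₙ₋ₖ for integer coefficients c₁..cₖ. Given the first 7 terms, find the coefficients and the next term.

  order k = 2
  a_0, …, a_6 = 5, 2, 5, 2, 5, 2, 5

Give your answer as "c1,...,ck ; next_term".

  a_2 = 0·2 + 1·5 = 5
  a_3 = 0·5 + 1·2 = 2
  a_4 = 0·2 + 1·5 = 5
  a_5 = 0·5 + 1·2 = 2
  a_6 = 0·2 + 1·5 = 5
  a_7 = 0·5 + 1·2 = 2

0,1 ; 2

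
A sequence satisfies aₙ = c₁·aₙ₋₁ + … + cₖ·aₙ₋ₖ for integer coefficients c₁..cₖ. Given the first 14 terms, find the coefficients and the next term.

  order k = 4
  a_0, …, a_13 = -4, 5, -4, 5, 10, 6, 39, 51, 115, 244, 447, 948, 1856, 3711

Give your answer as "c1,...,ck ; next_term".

  a_4 = 1·5 + 2·-4 + 1·5 + -2·-4 = 10
  a_5 = 1·10 + 2·5 + 1·-4 + -2·5 = 6
  a_6 = 1·6 + 2·10 + 1·5 + -2·-4 = 39
  a_7 = 1·39 + 2·6 + 1·10 + -2·5 = 51
  a_8 = 1·51 + 2·39 + 1·6 + -2·10 = 115
  a_9 = 1·115 + 2·51 + 1·39 + -2·6 = 244
  a_10 = 1·244 + 2·115 + 1·51 + -2·39 = 447
  a_11 = 1·447 + 2·244 + 1·115 + -2·51 = 948
  a_12 = 1·948 + 2·447 + 1·244 + -2·115 = 1856
  a_13 = 1·1856 + 2·948 + 1·447 + -2·244 = 3711
  a_14 = 1·3711 + 2·1856 + 1·948 + -2·447 = 7477

1,2,1,-2 ; 7477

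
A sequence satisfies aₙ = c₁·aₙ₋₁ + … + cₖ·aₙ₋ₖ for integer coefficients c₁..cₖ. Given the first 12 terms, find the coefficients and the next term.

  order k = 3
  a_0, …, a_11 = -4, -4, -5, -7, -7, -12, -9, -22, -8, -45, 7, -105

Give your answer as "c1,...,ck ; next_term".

  a_3 = -1·-5 + 2·-4 + 1·-4 = -7
  a_4 = -1·-7 + 2·-5 + 1·-4 = -7
  a_5 = -1·-7 + 2·-7 + 1·-5 = -12
  a_6 = -1·-12 + 2·-7 + 1·-7 = -9
  a_7 = -1·-9 + 2·-12 + 1·-7 = -22
  a_8 = -1·-22 + 2·-9 + 1·-12 = -8
  a_9 = -1·-8 + 2·-22 + 1·-9 = -45
  a_10 = -1·-45 + 2·-8 + 1·-22 = 7
  a_11 = -1·7 + 2·-45 + 1·-8 = -105
  a_12 = -1·-105 + 2·7 + 1·-45 = 74

-1,2,1 ; 74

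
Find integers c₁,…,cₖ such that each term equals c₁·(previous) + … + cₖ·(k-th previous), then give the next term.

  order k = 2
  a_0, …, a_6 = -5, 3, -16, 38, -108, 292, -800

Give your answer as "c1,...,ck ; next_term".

-2,2 ; 2184

  a_2 = -2·3 + 2·-5 = -16
  a_3 = -2·-16 + 2·3 = 38
  a_4 = -2·38 + 2·-16 = -108
  a_5 = -2·-108 + 2·38 = 292
  a_6 = -2·292 + 2·-108 = -800
  a_7 = -2·-800 + 2·292 = 2184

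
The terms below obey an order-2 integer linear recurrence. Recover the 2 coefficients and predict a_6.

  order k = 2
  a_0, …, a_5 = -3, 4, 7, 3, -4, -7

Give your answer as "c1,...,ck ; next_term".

1,-1 ; -3

  a_2 = 1·4 + -1·-3 = 7
  a_3 = 1·7 + -1·4 = 3
  a_4 = 1·3 + -1·7 = -4
  a_5 = 1·-4 + -1·3 = -7
  a_6 = 1·-7 + -1·-4 = -3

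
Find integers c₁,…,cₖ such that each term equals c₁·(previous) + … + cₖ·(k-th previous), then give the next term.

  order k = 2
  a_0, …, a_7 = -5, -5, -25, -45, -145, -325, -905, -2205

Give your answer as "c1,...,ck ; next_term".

1,4 ; -5825

  a_2 = 1·-5 + 4·-5 = -25
  a_3 = 1·-25 + 4·-5 = -45
  a_4 = 1·-45 + 4·-25 = -145
  a_5 = 1·-145 + 4·-45 = -325
  a_6 = 1·-325 + 4·-145 = -905
  a_7 = 1·-905 + 4·-325 = -2205
  a_8 = 1·-2205 + 4·-905 = -5825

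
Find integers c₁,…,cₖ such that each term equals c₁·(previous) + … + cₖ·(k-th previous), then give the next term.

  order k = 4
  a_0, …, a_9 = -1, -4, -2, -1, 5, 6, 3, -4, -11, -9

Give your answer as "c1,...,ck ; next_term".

  a_4 = 0·-1 + 0·-2 + -1·-4 + -1·-1 = 5
  a_5 = 0·5 + 0·-1 + -1·-2 + -1·-4 = 6
  a_6 = 0·6 + 0·5 + -1·-1 + -1·-2 = 3
  a_7 = 0·3 + 0·6 + -1·5 + -1·-1 = -4
  a_8 = 0·-4 + 0·3 + -1·6 + -1·5 = -11
  a_9 = 0·-11 + 0·-4 + -1·3 + -1·6 = -9
  a_10 = 0·-9 + 0·-11 + -1·-4 + -1·3 = 1

0,0,-1,-1 ; 1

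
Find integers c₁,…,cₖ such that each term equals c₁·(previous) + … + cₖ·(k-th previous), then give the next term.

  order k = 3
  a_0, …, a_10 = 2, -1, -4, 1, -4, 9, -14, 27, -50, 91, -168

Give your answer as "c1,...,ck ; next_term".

-1,1,-1 ; 309

  a_3 = -1·-4 + 1·-1 + -1·2 = 1
  a_4 = -1·1 + 1·-4 + -1·-1 = -4
  a_5 = -1·-4 + 1·1 + -1·-4 = 9
  a_6 = -1·9 + 1·-4 + -1·1 = -14
  a_7 = -1·-14 + 1·9 + -1·-4 = 27
  a_8 = -1·27 + 1·-14 + -1·9 = -50
  a_9 = -1·-50 + 1·27 + -1·-14 = 91
  a_10 = -1·91 + 1·-50 + -1·27 = -168
  a_11 = -1·-168 + 1·91 + -1·-50 = 309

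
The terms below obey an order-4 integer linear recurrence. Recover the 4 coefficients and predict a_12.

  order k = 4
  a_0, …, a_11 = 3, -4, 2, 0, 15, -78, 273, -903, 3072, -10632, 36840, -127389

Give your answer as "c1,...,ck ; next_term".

-4,-3,-3,3 ; 440148

  a_4 = -4·0 + -3·2 + -3·-4 + 3·3 = 15
  a_5 = -4·15 + -3·0 + -3·2 + 3·-4 = -78
  a_6 = -4·-78 + -3·15 + -3·0 + 3·2 = 273
  a_7 = -4·273 + -3·-78 + -3·15 + 3·0 = -903
  a_8 = -4·-903 + -3·273 + -3·-78 + 3·15 = 3072
  a_9 = -4·3072 + -3·-903 + -3·273 + 3·-78 = -10632
  a_10 = -4·-10632 + -3·3072 + -3·-903 + 3·273 = 36840
  a_11 = -4·36840 + -3·-10632 + -3·3072 + 3·-903 = -127389
  a_12 = -4·-127389 + -3·36840 + -3·-10632 + 3·3072 = 440148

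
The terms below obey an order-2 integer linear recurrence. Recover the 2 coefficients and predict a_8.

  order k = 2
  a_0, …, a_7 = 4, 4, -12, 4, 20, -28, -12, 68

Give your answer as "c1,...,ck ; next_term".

-1,-2 ; -44

  a_2 = -1·4 + -2·4 = -12
  a_3 = -1·-12 + -2·4 = 4
  a_4 = -1·4 + -2·-12 = 20
  a_5 = -1·20 + -2·4 = -28
  a_6 = -1·-28 + -2·20 = -12
  a_7 = -1·-12 + -2·-28 = 68
  a_8 = -1·68 + -2·-12 = -44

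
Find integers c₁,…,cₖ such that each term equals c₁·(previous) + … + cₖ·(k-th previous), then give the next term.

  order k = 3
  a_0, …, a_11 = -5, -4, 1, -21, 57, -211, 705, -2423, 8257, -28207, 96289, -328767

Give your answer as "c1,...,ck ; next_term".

  a_3 = -3·1 + 2·-4 + 2·-5 = -21
  a_4 = -3·-21 + 2·1 + 2·-4 = 57
  a_5 = -3·57 + 2·-21 + 2·1 = -211
  a_6 = -3·-211 + 2·57 + 2·-21 = 705
  a_7 = -3·705 + 2·-211 + 2·57 = -2423
  a_8 = -3·-2423 + 2·705 + 2·-211 = 8257
  a_9 = -3·8257 + 2·-2423 + 2·705 = -28207
  a_10 = -3·-28207 + 2·8257 + 2·-2423 = 96289
  a_11 = -3·96289 + 2·-28207 + 2·8257 = -328767
  a_12 = -3·-328767 + 2·96289 + 2·-28207 = 1122465

-3,2,2 ; 1122465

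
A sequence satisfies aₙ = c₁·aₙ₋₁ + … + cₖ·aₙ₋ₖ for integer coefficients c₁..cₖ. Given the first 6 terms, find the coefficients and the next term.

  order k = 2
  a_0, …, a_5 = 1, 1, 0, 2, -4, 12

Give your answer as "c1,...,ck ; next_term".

  a_2 = -2·1 + 2·1 = 0
  a_3 = -2·0 + 2·1 = 2
  a_4 = -2·2 + 2·0 = -4
  a_5 = -2·-4 + 2·2 = 12
  a_6 = -2·12 + 2·-4 = -32

-2,2 ; -32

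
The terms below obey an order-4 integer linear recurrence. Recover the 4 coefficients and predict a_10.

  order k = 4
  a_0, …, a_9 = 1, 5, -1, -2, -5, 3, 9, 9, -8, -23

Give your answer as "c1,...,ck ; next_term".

1,-1,-1,1 ; -15

  a_4 = 1·-2 + -1·-1 + -1·5 + 1·1 = -5
  a_5 = 1·-5 + -1·-2 + -1·-1 + 1·5 = 3
  a_6 = 1·3 + -1·-5 + -1·-2 + 1·-1 = 9
  a_7 = 1·9 + -1·3 + -1·-5 + 1·-2 = 9
  a_8 = 1·9 + -1·9 + -1·3 + 1·-5 = -8
  a_9 = 1·-8 + -1·9 + -1·9 + 1·3 = -23
  a_10 = 1·-23 + -1·-8 + -1·9 + 1·9 = -15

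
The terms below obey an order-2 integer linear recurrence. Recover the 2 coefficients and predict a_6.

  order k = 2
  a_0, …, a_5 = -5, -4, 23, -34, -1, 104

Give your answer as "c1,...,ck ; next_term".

-2,-3 ; -205

  a_2 = -2·-4 + -3·-5 = 23
  a_3 = -2·23 + -3·-4 = -34
  a_4 = -2·-34 + -3·23 = -1
  a_5 = -2·-1 + -3·-34 = 104
  a_6 = -2·104 + -3·-1 = -205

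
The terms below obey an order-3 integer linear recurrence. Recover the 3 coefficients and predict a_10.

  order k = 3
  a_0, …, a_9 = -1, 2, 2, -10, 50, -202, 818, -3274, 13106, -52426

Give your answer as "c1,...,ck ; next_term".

  a_3 = -4·2 + 1·2 + 4·-1 = -10
  a_4 = -4·-10 + 1·2 + 4·2 = 50
  a_5 = -4·50 + 1·-10 + 4·2 = -202
  a_6 = -4·-202 + 1·50 + 4·-10 = 818
  a_7 = -4·818 + 1·-202 + 4·50 = -3274
  a_8 = -4·-3274 + 1·818 + 4·-202 = 13106
  a_9 = -4·13106 + 1·-3274 + 4·818 = -52426
  a_10 = -4·-52426 + 1·13106 + 4·-3274 = 209714

-4,1,4 ; 209714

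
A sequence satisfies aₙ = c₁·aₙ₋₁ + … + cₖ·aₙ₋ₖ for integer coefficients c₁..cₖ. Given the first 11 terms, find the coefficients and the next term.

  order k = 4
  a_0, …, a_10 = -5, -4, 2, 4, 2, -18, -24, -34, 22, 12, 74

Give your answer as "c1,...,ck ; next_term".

1,1,-4,4 ; -138

  a_4 = 1·4 + 1·2 + -4·-4 + 4·-5 = 2
  a_5 = 1·2 + 1·4 + -4·2 + 4·-4 = -18
  a_6 = 1·-18 + 1·2 + -4·4 + 4·2 = -24
  a_7 = 1·-24 + 1·-18 + -4·2 + 4·4 = -34
  a_8 = 1·-34 + 1·-24 + -4·-18 + 4·2 = 22
  a_9 = 1·22 + 1·-34 + -4·-24 + 4·-18 = 12
  a_10 = 1·12 + 1·22 + -4·-34 + 4·-24 = 74
  a_11 = 1·74 + 1·12 + -4·22 + 4·-34 = -138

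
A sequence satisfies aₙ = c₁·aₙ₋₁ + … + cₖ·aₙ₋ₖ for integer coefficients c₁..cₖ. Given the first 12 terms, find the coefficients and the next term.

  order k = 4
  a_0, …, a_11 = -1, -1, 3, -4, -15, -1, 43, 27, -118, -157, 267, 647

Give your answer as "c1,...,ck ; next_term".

1,-3,1,1 ; -429

  a_4 = 1·-4 + -3·3 + 1·-1 + 1·-1 = -15
  a_5 = 1·-15 + -3·-4 + 1·3 + 1·-1 = -1
  a_6 = 1·-1 + -3·-15 + 1·-4 + 1·3 = 43
  a_7 = 1·43 + -3·-1 + 1·-15 + 1·-4 = 27
  a_8 = 1·27 + -3·43 + 1·-1 + 1·-15 = -118
  a_9 = 1·-118 + -3·27 + 1·43 + 1·-1 = -157
  a_10 = 1·-157 + -3·-118 + 1·27 + 1·43 = 267
  a_11 = 1·267 + -3·-157 + 1·-118 + 1·27 = 647
  a_12 = 1·647 + -3·267 + 1·-157 + 1·-118 = -429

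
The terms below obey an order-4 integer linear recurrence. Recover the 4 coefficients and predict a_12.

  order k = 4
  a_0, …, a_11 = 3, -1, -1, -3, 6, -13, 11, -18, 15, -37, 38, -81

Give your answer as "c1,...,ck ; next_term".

-1,1,2,2 ; 75

  a_4 = -1·-3 + 1·-1 + 2·-1 + 2·3 = 6
  a_5 = -1·6 + 1·-3 + 2·-1 + 2·-1 = -13
  a_6 = -1·-13 + 1·6 + 2·-3 + 2·-1 = 11
  a_7 = -1·11 + 1·-13 + 2·6 + 2·-3 = -18
  a_8 = -1·-18 + 1·11 + 2·-13 + 2·6 = 15
  a_9 = -1·15 + 1·-18 + 2·11 + 2·-13 = -37
  a_10 = -1·-37 + 1·15 + 2·-18 + 2·11 = 38
  a_11 = -1·38 + 1·-37 + 2·15 + 2·-18 = -81
  a_12 = -1·-81 + 1·38 + 2·-37 + 2·15 = 75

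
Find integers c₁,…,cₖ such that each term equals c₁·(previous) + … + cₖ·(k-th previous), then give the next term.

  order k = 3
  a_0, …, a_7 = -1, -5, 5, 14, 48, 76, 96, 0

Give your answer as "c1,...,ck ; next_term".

  a_3 = 2·5 + 0·-5 + -4·-1 = 14
  a_4 = 2·14 + 0·5 + -4·-5 = 48
  a_5 = 2·48 + 0·14 + -4·5 = 76
  a_6 = 2·76 + 0·48 + -4·14 = 96
  a_7 = 2·96 + 0·76 + -4·48 = 0
  a_8 = 2·0 + 0·96 + -4·76 = -304

2,0,-4 ; -304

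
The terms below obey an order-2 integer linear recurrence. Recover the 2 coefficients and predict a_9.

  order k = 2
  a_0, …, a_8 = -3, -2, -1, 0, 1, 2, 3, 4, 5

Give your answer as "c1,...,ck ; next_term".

  a_2 = 2·-2 + -1·-3 = -1
  a_3 = 2·-1 + -1·-2 = 0
  a_4 = 2·0 + -1·-1 = 1
  a_5 = 2·1 + -1·0 = 2
  a_6 = 2·2 + -1·1 = 3
  a_7 = 2·3 + -1·2 = 4
  a_8 = 2·4 + -1·3 = 5
  a_9 = 2·5 + -1·4 = 6

2,-1 ; 6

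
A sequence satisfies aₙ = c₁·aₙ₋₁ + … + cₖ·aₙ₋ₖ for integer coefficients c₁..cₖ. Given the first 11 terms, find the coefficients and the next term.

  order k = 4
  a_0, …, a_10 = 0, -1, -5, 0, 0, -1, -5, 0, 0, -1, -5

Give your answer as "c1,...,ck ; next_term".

0,0,0,1 ; 0

  a_4 = 0·0 + 0·-5 + 0·-1 + 1·0 = 0
  a_5 = 0·0 + 0·0 + 0·-5 + 1·-1 = -1
  a_6 = 0·-1 + 0·0 + 0·0 + 1·-5 = -5
  a_7 = 0·-5 + 0·-1 + 0·0 + 1·0 = 0
  a_8 = 0·0 + 0·-5 + 0·-1 + 1·0 = 0
  a_9 = 0·0 + 0·0 + 0·-5 + 1·-1 = -1
  a_10 = 0·-1 + 0·0 + 0·0 + 1·-5 = -5
  a_11 = 0·-5 + 0·-1 + 0·0 + 1·0 = 0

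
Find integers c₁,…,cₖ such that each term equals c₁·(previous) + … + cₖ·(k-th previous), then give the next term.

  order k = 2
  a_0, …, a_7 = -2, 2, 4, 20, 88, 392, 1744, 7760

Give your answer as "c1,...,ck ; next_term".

4,2 ; 34528

  a_2 = 4·2 + 2·-2 = 4
  a_3 = 4·4 + 2·2 = 20
  a_4 = 4·20 + 2·4 = 88
  a_5 = 4·88 + 2·20 = 392
  a_6 = 4·392 + 2·88 = 1744
  a_7 = 4·1744 + 2·392 = 7760
  a_8 = 4·7760 + 2·1744 = 34528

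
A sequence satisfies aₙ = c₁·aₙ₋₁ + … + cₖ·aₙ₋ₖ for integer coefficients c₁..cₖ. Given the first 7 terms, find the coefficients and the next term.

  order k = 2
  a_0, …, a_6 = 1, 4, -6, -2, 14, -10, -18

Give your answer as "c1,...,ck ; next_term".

-1,-2 ; 38

  a_2 = -1·4 + -2·1 = -6
  a_3 = -1·-6 + -2·4 = -2
  a_4 = -1·-2 + -2·-6 = 14
  a_5 = -1·14 + -2·-2 = -10
  a_6 = -1·-10 + -2·14 = -18
  a_7 = -1·-18 + -2·-10 = 38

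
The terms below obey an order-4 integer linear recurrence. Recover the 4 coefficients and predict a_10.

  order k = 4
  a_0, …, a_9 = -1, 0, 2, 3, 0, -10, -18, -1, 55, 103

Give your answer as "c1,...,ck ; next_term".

1,-2,-2,-1 ; 13

  a_4 = 1·3 + -2·2 + -2·0 + -1·-1 = 0
  a_5 = 1·0 + -2·3 + -2·2 + -1·0 = -10
  a_6 = 1·-10 + -2·0 + -2·3 + -1·2 = -18
  a_7 = 1·-18 + -2·-10 + -2·0 + -1·3 = -1
  a_8 = 1·-1 + -2·-18 + -2·-10 + -1·0 = 55
  a_9 = 1·55 + -2·-1 + -2·-18 + -1·-10 = 103
  a_10 = 1·103 + -2·55 + -2·-1 + -1·-18 = 13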